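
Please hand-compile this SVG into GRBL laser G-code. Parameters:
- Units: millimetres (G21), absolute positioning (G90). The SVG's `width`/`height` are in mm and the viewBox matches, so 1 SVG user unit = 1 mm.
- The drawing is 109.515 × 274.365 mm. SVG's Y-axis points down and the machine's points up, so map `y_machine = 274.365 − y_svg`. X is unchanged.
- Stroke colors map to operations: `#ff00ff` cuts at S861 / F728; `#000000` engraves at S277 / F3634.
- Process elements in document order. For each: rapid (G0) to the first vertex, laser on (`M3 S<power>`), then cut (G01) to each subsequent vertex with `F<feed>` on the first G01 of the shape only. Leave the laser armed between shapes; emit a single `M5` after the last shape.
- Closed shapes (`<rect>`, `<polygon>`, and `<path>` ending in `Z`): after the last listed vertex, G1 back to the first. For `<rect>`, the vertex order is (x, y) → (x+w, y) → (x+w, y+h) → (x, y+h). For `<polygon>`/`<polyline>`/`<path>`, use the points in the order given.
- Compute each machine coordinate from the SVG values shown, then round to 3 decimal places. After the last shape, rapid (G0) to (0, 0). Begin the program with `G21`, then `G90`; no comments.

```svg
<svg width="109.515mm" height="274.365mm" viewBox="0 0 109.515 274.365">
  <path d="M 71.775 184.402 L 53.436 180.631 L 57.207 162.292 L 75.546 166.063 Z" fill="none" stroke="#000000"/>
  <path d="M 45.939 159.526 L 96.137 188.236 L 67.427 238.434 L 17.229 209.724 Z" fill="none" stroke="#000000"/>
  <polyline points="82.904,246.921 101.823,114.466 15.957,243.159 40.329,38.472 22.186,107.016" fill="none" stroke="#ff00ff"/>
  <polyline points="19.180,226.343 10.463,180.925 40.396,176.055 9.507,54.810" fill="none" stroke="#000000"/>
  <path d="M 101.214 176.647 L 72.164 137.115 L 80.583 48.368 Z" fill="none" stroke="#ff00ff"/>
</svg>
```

1 u = 1 mm; y_m = 274.365 − y.

[1] `<path>` regular polygon, #000000→engrave S277 F3634: (71.775,89.963) → (53.436,93.734) → (57.207,112.073) → (75.546,108.302) → (71.775,89.963) (closed)

[2] `<path>` regular polygon, #000000→engrave S277 F3634: (45.939,114.839) → (96.137,86.129) → (67.427,35.931) → (17.229,64.641) → (45.939,114.839) (closed)

[3] `<polyline>` open polyline, #ff00ff→cut S861 F728: (82.904,27.444) → (101.823,159.899) → (15.957,31.206) → (40.329,235.893) → (22.186,167.349)

[4] `<polyline>` open polyline, #000000→engrave S277 F3634: (19.180,48.022) → (10.463,93.440) → (40.396,98.310) → (9.507,219.555)

[5] `<path>` closed polygon, #ff00ff→cut S861 F728: (101.214,97.718) → (72.164,137.250) → (80.583,225.997) → (101.214,97.718) (closed)

G21
G90
G0 X71.775 Y89.963
M3 S277
G01 X53.436 Y93.734 F3634
G01 X57.207 Y112.073
G01 X75.546 Y108.302
G01 X71.775 Y89.963
G0 X45.939 Y114.839
M3 S277
G01 X96.137 Y86.129 F3634
G01 X67.427 Y35.931
G01 X17.229 Y64.641
G01 X45.939 Y114.839
G0 X82.904 Y27.444
M3 S861
G01 X101.823 Y159.899 F728
G01 X15.957 Y31.206
G01 X40.329 Y235.893
G01 X22.186 Y167.349
G0 X19.180 Y48.022
M3 S277
G01 X10.463 Y93.440 F3634
G01 X40.396 Y98.310
G01 X9.507 Y219.555
G0 X101.214 Y97.718
M3 S861
G01 X72.164 Y137.250 F728
G01 X80.583 Y225.997
G01 X101.214 Y97.718
M5
G0 X0.000 Y0.000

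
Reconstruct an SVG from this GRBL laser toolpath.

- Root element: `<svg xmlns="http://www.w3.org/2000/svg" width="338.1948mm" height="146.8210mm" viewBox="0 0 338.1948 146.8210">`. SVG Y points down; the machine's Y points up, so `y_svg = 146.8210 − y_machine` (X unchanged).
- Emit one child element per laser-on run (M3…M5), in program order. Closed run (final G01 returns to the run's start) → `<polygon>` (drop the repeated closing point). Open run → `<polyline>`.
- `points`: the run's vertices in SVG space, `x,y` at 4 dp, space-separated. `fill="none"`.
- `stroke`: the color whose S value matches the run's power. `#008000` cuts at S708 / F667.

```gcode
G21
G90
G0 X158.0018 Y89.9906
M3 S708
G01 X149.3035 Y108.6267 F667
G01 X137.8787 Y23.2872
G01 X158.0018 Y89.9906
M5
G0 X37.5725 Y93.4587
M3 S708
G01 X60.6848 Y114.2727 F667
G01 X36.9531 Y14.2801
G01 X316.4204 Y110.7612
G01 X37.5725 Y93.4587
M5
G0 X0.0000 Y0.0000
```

y_svg = 146.8210 − y_m. Every run uses S708, so all elements get stroke `#008000` (cut).

[1] closed run; points: 158.0018,56.8304 149.3035,38.1943 137.8787,123.5338

[2] closed run; points: 37.5725,53.3623 60.6848,32.5483 36.9531,132.5409 316.4204,36.0598

<svg xmlns="http://www.w3.org/2000/svg" width="338.1948mm" height="146.8210mm" viewBox="0 0 338.1948 146.8210">
  <polygon points="158.0018,56.8304 149.3035,38.1943 137.8787,123.5338" fill="none" stroke="#008000"/>
  <polygon points="37.5725,53.3623 60.6848,32.5483 36.9531,132.5409 316.4204,36.0598" fill="none" stroke="#008000"/>
</svg>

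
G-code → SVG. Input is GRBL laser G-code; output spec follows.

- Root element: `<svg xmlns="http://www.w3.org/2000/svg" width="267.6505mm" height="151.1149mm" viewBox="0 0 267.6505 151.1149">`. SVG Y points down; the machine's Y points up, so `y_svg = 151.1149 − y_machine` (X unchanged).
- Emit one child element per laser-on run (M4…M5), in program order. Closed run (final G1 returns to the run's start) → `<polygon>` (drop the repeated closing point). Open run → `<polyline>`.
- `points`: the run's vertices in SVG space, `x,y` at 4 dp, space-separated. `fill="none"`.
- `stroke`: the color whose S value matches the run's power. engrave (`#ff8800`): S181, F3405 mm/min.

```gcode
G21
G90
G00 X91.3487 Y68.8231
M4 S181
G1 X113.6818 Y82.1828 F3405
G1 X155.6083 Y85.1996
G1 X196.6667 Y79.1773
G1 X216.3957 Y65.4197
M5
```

<svg xmlns="http://www.w3.org/2000/svg" width="267.6505mm" height="151.1149mm" viewBox="0 0 267.6505 151.1149">
  <polyline points="91.3487,82.2918 113.6818,68.9321 155.6083,65.9153 196.6667,71.9376 216.3957,85.6952" fill="none" stroke="#ff8800"/>
</svg>

y_svg = 151.1149 − y_m. Every run uses S181, so all elements get stroke `#ff8800` (engrave).

[1] open run; points: 91.3487,82.2918 113.6818,68.9321 155.6083,65.9153 196.6667,71.9376 216.3957,85.6952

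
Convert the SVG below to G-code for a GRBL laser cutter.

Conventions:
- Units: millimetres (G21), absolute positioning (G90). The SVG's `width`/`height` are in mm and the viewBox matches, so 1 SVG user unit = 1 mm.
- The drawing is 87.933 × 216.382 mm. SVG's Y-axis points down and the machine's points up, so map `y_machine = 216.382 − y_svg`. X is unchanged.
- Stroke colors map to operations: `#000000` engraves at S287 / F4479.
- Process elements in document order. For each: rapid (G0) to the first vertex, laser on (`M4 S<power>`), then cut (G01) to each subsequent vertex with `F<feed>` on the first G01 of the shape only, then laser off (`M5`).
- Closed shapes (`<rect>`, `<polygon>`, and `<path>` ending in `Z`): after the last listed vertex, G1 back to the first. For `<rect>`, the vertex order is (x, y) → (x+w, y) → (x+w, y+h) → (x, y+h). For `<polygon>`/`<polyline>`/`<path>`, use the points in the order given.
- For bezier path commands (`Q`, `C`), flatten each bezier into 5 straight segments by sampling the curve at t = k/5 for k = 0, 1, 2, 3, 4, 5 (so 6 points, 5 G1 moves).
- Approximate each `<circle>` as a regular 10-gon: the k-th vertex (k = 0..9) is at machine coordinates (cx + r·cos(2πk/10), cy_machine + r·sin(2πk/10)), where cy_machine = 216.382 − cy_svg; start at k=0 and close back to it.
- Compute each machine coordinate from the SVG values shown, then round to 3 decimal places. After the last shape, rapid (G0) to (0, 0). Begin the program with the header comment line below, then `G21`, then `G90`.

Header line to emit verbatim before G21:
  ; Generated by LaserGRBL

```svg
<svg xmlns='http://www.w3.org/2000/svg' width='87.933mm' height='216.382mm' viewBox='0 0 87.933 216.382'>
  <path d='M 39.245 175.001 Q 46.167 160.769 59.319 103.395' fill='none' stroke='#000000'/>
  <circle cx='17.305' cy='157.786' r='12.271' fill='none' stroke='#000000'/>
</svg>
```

Since the viewBox matches the mm dimensions, user units are millimetres directly. The only transform is the Y-flip y_m = 216.382 − y_svg.

Shape 1 is a quadratic bezier drawn with `<path>`. Its stroke #000000 means engrave at S287, F4479. After flipping Y the toolpath is (39.245,41.381) → (42.263,48.799) → (45.779,59.669) → (49.794,73.991) → (54.307,91.763) → (59.319,112.987).

Shape 2 is a circle drawn with `<circle>`. Its stroke #000000 means engrave at S287, F4479. After flipping Y the toolpath is (29.576,58.596) → (27.232,65.809) → (21.097,70.266) → (13.513,70.266) → (7.378,65.809) → (5.034,58.596) → (7.378,51.383) → (13.513,46.926) → (21.097,46.926) → (27.232,51.383) → (29.576,58.596), returning to the start.

; Generated by LaserGRBL
G21
G90
G0 X39.245 Y41.381
M4 S287
G01 X42.263 Y48.799 F4479
G01 X45.779 Y59.669
G01 X49.794 Y73.991
G01 X54.307 Y91.763
G01 X59.319 Y112.987
M5
G0 X29.576 Y58.596
M4 S287
G01 X27.232 Y65.809 F4479
G01 X21.097 Y70.266
G01 X13.513 Y70.266
G01 X7.378 Y65.809
G01 X5.034 Y58.596
G01 X7.378 Y51.383
G01 X13.513 Y46.926
G01 X21.097 Y46.926
G01 X27.232 Y51.383
G01 X29.576 Y58.596
M5
G0 X0.000 Y0.000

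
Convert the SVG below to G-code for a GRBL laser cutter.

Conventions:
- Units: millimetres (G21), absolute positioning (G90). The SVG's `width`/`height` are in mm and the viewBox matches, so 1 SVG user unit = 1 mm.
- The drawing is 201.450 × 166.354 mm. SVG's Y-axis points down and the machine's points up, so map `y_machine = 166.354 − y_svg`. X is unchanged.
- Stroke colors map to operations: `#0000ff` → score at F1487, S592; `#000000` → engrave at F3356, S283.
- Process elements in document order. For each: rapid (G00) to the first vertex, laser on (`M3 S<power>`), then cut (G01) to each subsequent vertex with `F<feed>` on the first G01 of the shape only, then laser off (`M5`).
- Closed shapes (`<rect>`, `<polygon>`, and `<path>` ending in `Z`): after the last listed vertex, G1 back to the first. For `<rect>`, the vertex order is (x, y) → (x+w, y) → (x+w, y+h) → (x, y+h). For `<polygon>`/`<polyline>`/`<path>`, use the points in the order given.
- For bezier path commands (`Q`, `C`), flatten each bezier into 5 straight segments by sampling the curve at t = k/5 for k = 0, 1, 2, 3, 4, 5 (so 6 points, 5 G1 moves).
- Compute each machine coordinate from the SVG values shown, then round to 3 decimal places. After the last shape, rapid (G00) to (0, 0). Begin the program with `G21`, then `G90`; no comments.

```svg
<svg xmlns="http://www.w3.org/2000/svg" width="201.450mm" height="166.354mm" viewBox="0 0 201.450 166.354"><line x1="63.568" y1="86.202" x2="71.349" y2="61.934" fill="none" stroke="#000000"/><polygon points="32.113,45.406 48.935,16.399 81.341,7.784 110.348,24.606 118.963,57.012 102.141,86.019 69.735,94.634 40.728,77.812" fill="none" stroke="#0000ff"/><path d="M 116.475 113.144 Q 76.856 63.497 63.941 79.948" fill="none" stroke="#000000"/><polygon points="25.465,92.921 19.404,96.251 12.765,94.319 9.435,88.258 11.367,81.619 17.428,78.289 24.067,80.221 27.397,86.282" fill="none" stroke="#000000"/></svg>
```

G21
G90
G00 X63.568 Y80.152
M3 S283
G01 X71.349 Y104.420 F3356
M5
G00 X32.113 Y120.948
M3 S592
G01 X48.935 Y149.955 F1487
G01 X81.341 Y158.570
G01 X110.348 Y141.748
G01 X118.963 Y109.342
G01 X102.141 Y80.335
G01 X69.735 Y71.720
G01 X40.728 Y88.542
G01 X32.113 Y120.948
M5
G00 X116.475 Y53.210
M3 S283
G01 X101.696 Y70.425 F3356
G01 X89.052 Y82.352
G01 X78.546 Y88.991
G01 X70.175 Y90.342
G01 X63.941 Y86.406
M5
G00 X25.465 Y73.433
M3 S283
G01 X19.404 Y70.103 F3356
G01 X12.765 Y72.035
G01 X9.435 Y78.096
G01 X11.367 Y84.735
G01 X17.428 Y88.065
G01 X24.067 Y86.133
G01 X27.397 Y80.072
G01 X25.465 Y73.433
M5
G00 X0.000 Y0.000

viewBox `0 0 201.450 166.354` with mm width/height → 1 unit = 1 mm. Flip: y_m = 166.354 − y_svg.

**Shape 1** — `<line>` line segment, stroke `#000000` → engrave (S283, F3356). Machine vertices: (63.568,80.152) → (71.349,104.420). Open path.

**Shape 2** — `<polygon>` regular polygon, stroke `#0000ff` → score (S592, F1487). Machine vertices: (32.113,120.948) → (48.935,149.955) → (81.341,158.570) → (110.348,141.748) → (118.963,109.342) → (102.141,80.335) → (69.735,71.720) → (40.728,88.542) → (32.113,120.948). Closed: final G1 returns to the first vertex.

**Shape 3** — `<path>` quadratic bezier, stroke `#000000` → engrave (S283, F3356). Control points (SVG): P0=(116.475,113.144), P1=(76.856,63.497), P2=(63.941,79.948); sampled at t=k/5. Machine vertices: (116.475,53.210) → (101.696,70.425) → (89.052,82.352) → (78.546,88.991) → (70.175,90.342) → (63.941,86.406). Open path.

**Shape 4** — `<polygon>` regular polygon, stroke `#000000` → engrave (S283, F3356). Machine vertices: (25.465,73.433) → (19.404,70.103) → (12.765,72.035) → (9.435,78.096) → (11.367,84.735) → (17.428,88.065) → (24.067,86.133) → (27.397,80.072) → (25.465,73.433). Closed: final G1 returns to the first vertex.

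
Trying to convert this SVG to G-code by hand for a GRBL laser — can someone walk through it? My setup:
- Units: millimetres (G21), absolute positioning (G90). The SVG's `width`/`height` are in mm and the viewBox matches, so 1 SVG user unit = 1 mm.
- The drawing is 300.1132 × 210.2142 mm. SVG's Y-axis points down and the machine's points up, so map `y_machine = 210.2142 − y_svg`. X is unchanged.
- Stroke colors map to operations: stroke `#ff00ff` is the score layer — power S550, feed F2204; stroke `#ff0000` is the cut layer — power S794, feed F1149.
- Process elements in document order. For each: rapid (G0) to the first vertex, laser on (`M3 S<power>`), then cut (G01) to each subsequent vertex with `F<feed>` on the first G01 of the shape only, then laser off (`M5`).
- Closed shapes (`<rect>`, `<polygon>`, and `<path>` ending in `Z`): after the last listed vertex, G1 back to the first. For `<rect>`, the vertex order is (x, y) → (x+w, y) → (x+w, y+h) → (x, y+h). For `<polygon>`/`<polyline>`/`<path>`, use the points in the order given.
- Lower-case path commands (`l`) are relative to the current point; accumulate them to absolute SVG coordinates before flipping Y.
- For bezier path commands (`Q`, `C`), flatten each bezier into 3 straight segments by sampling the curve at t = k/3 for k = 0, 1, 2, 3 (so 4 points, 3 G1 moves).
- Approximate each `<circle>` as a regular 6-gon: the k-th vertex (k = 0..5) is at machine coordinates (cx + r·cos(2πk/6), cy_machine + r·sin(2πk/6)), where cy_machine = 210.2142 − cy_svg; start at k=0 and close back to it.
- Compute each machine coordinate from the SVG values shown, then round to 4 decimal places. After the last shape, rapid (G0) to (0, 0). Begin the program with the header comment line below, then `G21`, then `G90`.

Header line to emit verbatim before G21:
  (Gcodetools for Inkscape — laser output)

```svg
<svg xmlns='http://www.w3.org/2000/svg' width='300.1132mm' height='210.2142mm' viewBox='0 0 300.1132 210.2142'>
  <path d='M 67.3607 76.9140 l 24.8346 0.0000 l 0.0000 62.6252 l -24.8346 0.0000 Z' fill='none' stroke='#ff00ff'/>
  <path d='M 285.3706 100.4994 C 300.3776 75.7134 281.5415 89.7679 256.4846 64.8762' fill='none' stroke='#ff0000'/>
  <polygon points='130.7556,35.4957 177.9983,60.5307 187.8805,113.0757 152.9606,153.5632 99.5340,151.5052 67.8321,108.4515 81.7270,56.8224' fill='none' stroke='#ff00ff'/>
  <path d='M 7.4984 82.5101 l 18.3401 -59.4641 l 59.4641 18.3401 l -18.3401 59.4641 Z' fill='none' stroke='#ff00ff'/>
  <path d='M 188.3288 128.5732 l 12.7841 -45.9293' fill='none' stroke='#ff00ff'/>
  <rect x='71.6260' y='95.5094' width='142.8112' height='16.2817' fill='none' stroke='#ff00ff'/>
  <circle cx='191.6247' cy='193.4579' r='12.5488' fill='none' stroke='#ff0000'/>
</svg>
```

Since the viewBox matches the mm dimensions, user units are millimetres directly. The only transform is the Y-flip y_m = 210.2142 − y_svg.

Shape 1 is a rectangle drawn with `<path>`. Its stroke #ff00ff means score at S550, F2204. After flipping Y the toolpath is (67.3607,133.3002) → (92.1953,133.3002) → (92.1953,70.6750) → (67.3607,70.6750) → (67.3607,133.3002), returning to the start.

Shape 2 is a cubic bezier drawn with `<path>`. Its stroke #ff0000 means cut at S794, F1149. After flipping Y the toolpath is (285.3706,109.7148) → (290.1196,124.4350) → (278.4449,130.5474) → (256.4846,145.3380).

Shape 3 is a regular polygon drawn with `<polygon>`. Its stroke #ff00ff means score at S550, F2204. After flipping Y the toolpath is (130.7556,174.7185) → (177.9983,149.6835) → (187.8805,97.1385) → (152.9606,56.6510) → (99.5340,58.7090) → (67.8321,101.7627) → (81.7270,153.3918) → (130.7556,174.7185), returning to the start.

Shape 4 is a regular polygon drawn with `<path>`. Its stroke #ff00ff means score at S550, F2204. After flipping Y the toolpath is (7.4984,127.7041) → (25.8385,187.1682) → (85.3026,168.8281) → (66.9625,109.3640) → (7.4984,127.7041), returning to the start.

Shape 5 is a line segment drawn with `<path>`. Its stroke #ff00ff means score at S550, F2204. After flipping Y the toolpath is (188.3288,81.6410) → (201.1129,127.5703).

Shape 6 is a rectangle drawn with `<rect>`. Its stroke #ff00ff means score at S550, F2204. After flipping Y the toolpath is (71.6260,114.7048) → (214.4372,114.7048) → (214.4372,98.4231) → (71.6260,98.4231) → (71.6260,114.7048), returning to the start.

Shape 7 is a circle drawn with `<circle>`. Its stroke #ff0000 means cut at S794, F1149. After flipping Y the toolpath is (204.1735,16.7563) → (197.8991,27.6239) → (185.3503,27.6239) → (179.0759,16.7563) → (185.3503,5.8887) → (197.8991,5.8887) → (204.1735,16.7563), returning to the start.

(Gcodetools for Inkscape — laser output)
G21
G90
G0 X67.3607 Y133.3002
M3 S550
G01 X92.1953 Y133.3002 F2204
G01 X92.1953 Y70.6750
G01 X67.3607 Y70.6750
G01 X67.3607 Y133.3002
M5
G0 X285.3706 Y109.7148
M3 S794
G01 X290.1196 Y124.4350 F1149
G01 X278.4449 Y130.5474
G01 X256.4846 Y145.3380
M5
G0 X130.7556 Y174.7185
M3 S550
G01 X177.9983 Y149.6835 F2204
G01 X187.8805 Y97.1385
G01 X152.9606 Y56.6510
G01 X99.5340 Y58.7090
G01 X67.8321 Y101.7627
G01 X81.7270 Y153.3918
G01 X130.7556 Y174.7185
M5
G0 X7.4984 Y127.7041
M3 S550
G01 X25.8385 Y187.1682 F2204
G01 X85.3026 Y168.8281
G01 X66.9625 Y109.3640
G01 X7.4984 Y127.7041
M5
G0 X188.3288 Y81.6410
M3 S550
G01 X201.1129 Y127.5703 F2204
M5
G0 X71.6260 Y114.7048
M3 S550
G01 X214.4372 Y114.7048 F2204
G01 X214.4372 Y98.4231
G01 X71.6260 Y98.4231
G01 X71.6260 Y114.7048
M5
G0 X204.1735 Y16.7563
M3 S794
G01 X197.8991 Y27.6239 F1149
G01 X185.3503 Y27.6239
G01 X179.0759 Y16.7563
G01 X185.3503 Y5.8887
G01 X197.8991 Y5.8887
G01 X204.1735 Y16.7563
M5
G0 X0.0000 Y0.0000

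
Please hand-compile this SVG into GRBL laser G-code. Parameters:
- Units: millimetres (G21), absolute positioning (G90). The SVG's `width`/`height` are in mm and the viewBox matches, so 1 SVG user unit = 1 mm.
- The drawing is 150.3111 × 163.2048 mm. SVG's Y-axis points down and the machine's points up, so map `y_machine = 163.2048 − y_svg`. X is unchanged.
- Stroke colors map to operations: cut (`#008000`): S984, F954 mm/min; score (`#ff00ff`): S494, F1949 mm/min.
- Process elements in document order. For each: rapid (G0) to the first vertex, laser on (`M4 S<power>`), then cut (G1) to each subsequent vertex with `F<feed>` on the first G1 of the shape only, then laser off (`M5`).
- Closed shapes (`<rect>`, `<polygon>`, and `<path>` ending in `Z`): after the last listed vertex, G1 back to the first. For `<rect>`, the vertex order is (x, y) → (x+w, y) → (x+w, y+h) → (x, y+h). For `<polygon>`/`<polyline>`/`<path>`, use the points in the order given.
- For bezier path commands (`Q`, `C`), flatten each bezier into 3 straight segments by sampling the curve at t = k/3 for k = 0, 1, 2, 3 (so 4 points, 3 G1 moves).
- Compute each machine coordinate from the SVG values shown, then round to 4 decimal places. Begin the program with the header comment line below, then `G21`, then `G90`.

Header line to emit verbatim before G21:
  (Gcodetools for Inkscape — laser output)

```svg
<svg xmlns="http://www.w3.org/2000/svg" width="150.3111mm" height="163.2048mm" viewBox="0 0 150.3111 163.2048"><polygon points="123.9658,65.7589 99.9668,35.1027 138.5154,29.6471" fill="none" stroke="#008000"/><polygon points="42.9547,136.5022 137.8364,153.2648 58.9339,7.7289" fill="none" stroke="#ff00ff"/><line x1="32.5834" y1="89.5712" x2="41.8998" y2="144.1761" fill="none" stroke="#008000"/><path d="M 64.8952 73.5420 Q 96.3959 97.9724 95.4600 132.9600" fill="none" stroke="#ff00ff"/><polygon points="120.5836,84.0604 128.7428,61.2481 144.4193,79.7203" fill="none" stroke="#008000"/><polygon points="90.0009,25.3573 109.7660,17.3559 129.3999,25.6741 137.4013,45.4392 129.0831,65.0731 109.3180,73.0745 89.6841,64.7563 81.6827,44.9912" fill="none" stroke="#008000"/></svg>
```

Since the viewBox matches the mm dimensions, user units are millimetres directly. The only transform is the Y-flip y_m = 163.2048 − y_svg.

Shape 1 is a regular polygon drawn with `<polygon>`. Its stroke #008000 means cut at S984, F954. After flipping Y the toolpath is (123.9658,97.4459) → (99.9668,128.1021) → (138.5154,133.5577) → (123.9658,97.4459), returning to the start.

Shape 2 is a closed polygon drawn with `<polygon>`. Its stroke #ff00ff means score at S494, F1949. After flipping Y the toolpath is (42.9547,26.7026) → (137.8364,9.9400) → (58.9339,155.4759) → (42.9547,26.7026), returning to the start.

Shape 3 is a line segment drawn with `<line>`. Its stroke #008000 means cut at S984, F954. After flipping Y the toolpath is (32.5834,73.6336) → (41.8998,19.0287).

Shape 4 is a quadratic bezier drawn with `<path>`. Its stroke #ff00ff means score at S494, F1949. After flipping Y the toolpath is (64.8952,89.6628) → (82.2916,72.2028) → (92.4799,52.3968) → (95.4600,30.2448).

Shape 5 is a regular polygon drawn with `<polygon>`. Its stroke #008000 means cut at S984, F954. After flipping Y the toolpath is (120.5836,79.1444) → (128.7428,101.9567) → (144.4193,83.4845) → (120.5836,79.1444), returning to the start.

Shape 6 is a regular polygon drawn with `<polygon>`. Its stroke #008000 means cut at S984, F954. After flipping Y the toolpath is (90.0009,137.8475) → (109.7660,145.8489) → (129.3999,137.5307) → (137.4013,117.7656) → (129.0831,98.1317) → (109.3180,90.1303) → (89.6841,98.4485) → (81.6827,118.2136) → (90.0009,137.8475), returning to the start.

(Gcodetools for Inkscape — laser output)
G21
G90
G0 X123.9658 Y97.4459
M4 S984
G1 X99.9668 Y128.1021 F954
G1 X138.5154 Y133.5577
G1 X123.9658 Y97.4459
M5
G0 X42.9547 Y26.7026
M4 S494
G1 X137.8364 Y9.9400 F1949
G1 X58.9339 Y155.4759
G1 X42.9547 Y26.7026
M5
G0 X32.5834 Y73.6336
M4 S984
G1 X41.8998 Y19.0287 F954
M5
G0 X64.8952 Y89.6628
M4 S494
G1 X82.2916 Y72.2028 F1949
G1 X92.4799 Y52.3968
G1 X95.4600 Y30.2448
M5
G0 X120.5836 Y79.1444
M4 S984
G1 X128.7428 Y101.9567 F954
G1 X144.4193 Y83.4845
G1 X120.5836 Y79.1444
M5
G0 X90.0009 Y137.8475
M4 S984
G1 X109.7660 Y145.8489 F954
G1 X129.3999 Y137.5307
G1 X137.4013 Y117.7656
G1 X129.0831 Y98.1317
G1 X109.3180 Y90.1303
G1 X89.6841 Y98.4485
G1 X81.6827 Y118.2136
G1 X90.0009 Y137.8475
M5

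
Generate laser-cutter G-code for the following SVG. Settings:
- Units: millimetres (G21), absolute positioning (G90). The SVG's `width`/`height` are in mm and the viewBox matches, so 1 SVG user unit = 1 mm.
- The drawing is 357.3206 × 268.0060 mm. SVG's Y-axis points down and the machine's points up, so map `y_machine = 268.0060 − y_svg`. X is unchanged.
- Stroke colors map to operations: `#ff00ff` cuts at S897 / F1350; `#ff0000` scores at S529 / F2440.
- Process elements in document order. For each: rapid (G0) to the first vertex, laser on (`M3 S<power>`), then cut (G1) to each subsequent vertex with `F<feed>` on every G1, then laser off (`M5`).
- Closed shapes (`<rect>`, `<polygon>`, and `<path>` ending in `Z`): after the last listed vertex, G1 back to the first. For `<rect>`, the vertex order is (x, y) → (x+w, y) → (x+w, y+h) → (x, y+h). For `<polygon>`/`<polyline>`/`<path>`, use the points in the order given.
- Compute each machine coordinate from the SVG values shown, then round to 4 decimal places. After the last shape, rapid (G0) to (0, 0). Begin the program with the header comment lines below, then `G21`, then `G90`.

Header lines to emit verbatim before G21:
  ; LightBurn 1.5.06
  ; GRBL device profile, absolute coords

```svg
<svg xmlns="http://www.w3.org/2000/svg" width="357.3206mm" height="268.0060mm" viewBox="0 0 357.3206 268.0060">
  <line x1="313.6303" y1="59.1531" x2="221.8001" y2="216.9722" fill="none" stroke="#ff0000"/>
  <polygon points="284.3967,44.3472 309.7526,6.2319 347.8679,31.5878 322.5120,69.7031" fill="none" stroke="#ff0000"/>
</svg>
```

; LightBurn 1.5.06
; GRBL device profile, absolute coords
G21
G90
G0 X313.6303 Y208.8529
M3 S529
G1 X221.8001 Y51.0338 F2440
M5
G0 X284.3967 Y223.6588
M3 S529
G1 X309.7526 Y261.7741 F2440
G1 X347.8679 Y236.4182 F2440
G1 X322.5120 Y198.3029 F2440
G1 X284.3967 Y223.6588 F2440
M5
G0 X0.0000 Y0.0000

Since the viewBox matches the mm dimensions, user units are millimetres directly. The only transform is the Y-flip y_m = 268.0060 − y_svg.

Shape 1 is a line segment drawn with `<line>`. Its stroke #ff0000 means score at S529, F2440. After flipping Y the toolpath is (313.6303,208.8529) → (221.8001,51.0338).

Shape 2 is a regular polygon drawn with `<polygon>`. Its stroke #ff0000 means score at S529, F2440. After flipping Y the toolpath is (284.3967,223.6588) → (309.7526,261.7741) → (347.8679,236.4182) → (322.5120,198.3029) → (284.3967,223.6588), returning to the start.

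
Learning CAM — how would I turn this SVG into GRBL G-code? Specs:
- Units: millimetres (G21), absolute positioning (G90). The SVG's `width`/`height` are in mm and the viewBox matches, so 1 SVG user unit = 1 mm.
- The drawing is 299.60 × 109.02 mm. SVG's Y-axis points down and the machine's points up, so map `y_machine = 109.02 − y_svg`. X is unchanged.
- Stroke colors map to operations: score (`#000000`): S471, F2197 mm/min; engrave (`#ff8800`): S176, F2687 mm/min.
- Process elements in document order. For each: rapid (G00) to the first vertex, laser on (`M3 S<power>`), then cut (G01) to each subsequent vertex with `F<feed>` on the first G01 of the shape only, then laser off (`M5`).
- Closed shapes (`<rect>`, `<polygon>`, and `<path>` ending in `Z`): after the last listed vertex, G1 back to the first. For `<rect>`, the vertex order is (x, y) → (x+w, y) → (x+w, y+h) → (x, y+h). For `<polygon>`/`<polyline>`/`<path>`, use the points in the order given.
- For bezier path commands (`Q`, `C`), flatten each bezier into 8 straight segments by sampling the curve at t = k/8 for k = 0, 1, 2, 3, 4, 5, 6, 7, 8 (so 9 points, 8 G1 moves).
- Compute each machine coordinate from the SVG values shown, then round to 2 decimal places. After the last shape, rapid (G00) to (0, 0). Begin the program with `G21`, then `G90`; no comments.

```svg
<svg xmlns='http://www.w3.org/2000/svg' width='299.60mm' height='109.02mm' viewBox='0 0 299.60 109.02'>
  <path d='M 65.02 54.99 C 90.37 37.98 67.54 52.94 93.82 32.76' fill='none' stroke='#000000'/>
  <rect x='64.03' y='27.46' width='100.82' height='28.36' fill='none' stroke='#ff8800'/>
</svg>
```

viewBox `0 0 299.60 109.02` with mm width/height → 1 unit = 1 mm. Flip: y_m = 109.02 − y_svg.

**Shape 1** — `<path>` cubic bezier, stroke `#000000` → score (S471, F2197). Control points (SVG): P0=(65.02,54.99), P1=(90.37,37.98), P2=(67.54,52.94), P3=(93.82,32.76); sampled at t=k/8. Machine vertices: (65.02,54.03) → (72.46,59.04) → (76.52,61.84) → (78.34,63.22) → (79.07,63.96) → (79.84,64.84) → (81.80,66.67) → (86.08,70.21) → (93.82,76.26). Open path.

**Shape 2** — `<rect>` rectangle, stroke `#ff8800` → engrave (S176, F2687). Machine vertices: (64.03,81.56) → (164.85,81.56) → (164.85,53.20) → (64.03,53.20) → (64.03,81.56). Closed: final G1 returns to the first vertex.

G21
G90
G00 X65.02 Y54.03
M3 S471
G01 X72.46 Y59.04 F2197
G01 X76.52 Y61.84
G01 X78.34 Y63.22
G01 X79.07 Y63.96
G01 X79.84 Y64.84
G01 X81.80 Y66.67
G01 X86.08 Y70.21
G01 X93.82 Y76.26
M5
G00 X64.03 Y81.56
M3 S176
G01 X164.85 Y81.56 F2687
G01 X164.85 Y53.20
G01 X64.03 Y53.20
G01 X64.03 Y81.56
M5
G00 X0.00 Y0.00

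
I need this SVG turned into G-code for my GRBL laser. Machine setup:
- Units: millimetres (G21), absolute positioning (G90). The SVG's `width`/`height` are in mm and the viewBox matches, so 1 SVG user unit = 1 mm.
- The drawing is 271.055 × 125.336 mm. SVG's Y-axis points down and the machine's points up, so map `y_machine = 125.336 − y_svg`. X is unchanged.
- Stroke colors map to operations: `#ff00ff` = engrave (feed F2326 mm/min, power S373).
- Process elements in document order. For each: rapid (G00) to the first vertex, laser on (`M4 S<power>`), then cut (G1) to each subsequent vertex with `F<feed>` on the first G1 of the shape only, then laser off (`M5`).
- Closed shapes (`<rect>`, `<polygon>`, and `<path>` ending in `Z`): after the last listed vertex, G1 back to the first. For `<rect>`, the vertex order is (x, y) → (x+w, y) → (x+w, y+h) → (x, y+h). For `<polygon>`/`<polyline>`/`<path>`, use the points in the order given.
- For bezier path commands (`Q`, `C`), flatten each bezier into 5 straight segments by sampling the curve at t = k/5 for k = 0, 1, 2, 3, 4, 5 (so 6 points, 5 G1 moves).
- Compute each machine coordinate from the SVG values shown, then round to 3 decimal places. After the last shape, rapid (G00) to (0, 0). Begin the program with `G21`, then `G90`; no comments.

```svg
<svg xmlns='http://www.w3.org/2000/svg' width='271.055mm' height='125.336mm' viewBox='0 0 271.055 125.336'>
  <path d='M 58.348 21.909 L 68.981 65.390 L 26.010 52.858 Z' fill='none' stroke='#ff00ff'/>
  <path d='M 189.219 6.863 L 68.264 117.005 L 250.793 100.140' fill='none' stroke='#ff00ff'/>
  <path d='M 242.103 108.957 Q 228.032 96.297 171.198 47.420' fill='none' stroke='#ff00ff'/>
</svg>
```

G21
G90
G00 X58.348 Y103.427
M4 S373
G1 X68.981 Y59.946 F2326
G1 X26.010 Y72.478
G1 X58.348 Y103.427
M5
G00 X189.219 Y118.473
M4 S373
G1 X68.264 Y8.331 F2326
G1 X250.793 Y25.196
M5
G00 X242.103 Y16.379
M4 S373
G1 X234.764 Y22.892 F2326
G1 X224.004 Y32.302
G1 X209.823 Y44.609
G1 X192.221 Y59.814
G1 X171.198 Y77.916
M5
G00 X0.000 Y0.000

Since the viewBox matches the mm dimensions, user units are millimetres directly. The only transform is the Y-flip y_m = 125.336 − y_svg.

Shape 1 is a regular polygon drawn with `<path>`. Its stroke #ff00ff means engrave at S373, F2326. After flipping Y the toolpath is (58.348,103.427) → (68.981,59.946) → (26.010,72.478) → (58.348,103.427), returning to the start.

Shape 2 is a open polyline drawn with `<path>`. Its stroke #ff00ff means engrave at S373, F2326. After flipping Y the toolpath is (189.219,118.473) → (68.264,8.331) → (250.793,25.196).

Shape 3 is a quadratic bezier drawn with `<path>`. Its stroke #ff00ff means engrave at S373, F2326. After flipping Y the toolpath is (242.103,16.379) → (234.764,22.892) → (224.004,32.302) → (209.823,44.609) → (192.221,59.814) → (171.198,77.916).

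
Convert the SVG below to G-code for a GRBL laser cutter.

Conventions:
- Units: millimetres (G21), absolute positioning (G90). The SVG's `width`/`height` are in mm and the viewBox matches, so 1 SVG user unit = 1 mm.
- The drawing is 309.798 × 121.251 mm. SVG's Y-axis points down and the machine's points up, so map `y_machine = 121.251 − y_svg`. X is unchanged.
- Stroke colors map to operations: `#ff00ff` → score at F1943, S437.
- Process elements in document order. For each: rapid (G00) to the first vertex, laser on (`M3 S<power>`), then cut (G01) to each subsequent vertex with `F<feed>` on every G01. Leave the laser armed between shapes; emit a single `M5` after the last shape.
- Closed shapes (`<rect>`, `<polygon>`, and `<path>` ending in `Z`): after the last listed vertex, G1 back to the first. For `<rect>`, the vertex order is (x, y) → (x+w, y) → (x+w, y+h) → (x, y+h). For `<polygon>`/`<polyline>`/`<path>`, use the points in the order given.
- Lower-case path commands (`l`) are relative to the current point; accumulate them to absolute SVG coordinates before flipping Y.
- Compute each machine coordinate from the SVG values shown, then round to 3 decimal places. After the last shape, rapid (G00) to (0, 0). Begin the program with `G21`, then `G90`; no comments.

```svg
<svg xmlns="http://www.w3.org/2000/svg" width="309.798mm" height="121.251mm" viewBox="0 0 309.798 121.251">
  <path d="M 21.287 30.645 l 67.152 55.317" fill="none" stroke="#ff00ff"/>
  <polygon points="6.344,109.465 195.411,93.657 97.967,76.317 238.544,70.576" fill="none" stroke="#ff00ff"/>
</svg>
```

G21
G90
G00 X21.287 Y90.606
M3 S437
G01 X88.439 Y35.289 F1943
G00 X6.344 Y11.786
M3 S437
G01 X195.411 Y27.594 F1943
G01 X97.967 Y44.934 F1943
G01 X238.544 Y50.675 F1943
G01 X6.344 Y11.786 F1943
M5
G00 X0.000 Y0.000

viewBox `0 0 309.798 121.251` with mm width/height → 1 unit = 1 mm. Flip: y_m = 121.251 − y_svg.

**Shape 1** — `<path>` line segment, stroke `#ff00ff` → score (S437, F1943). Machine vertices: (21.287,90.606) → (88.439,35.289). Open path.

**Shape 2** — `<polygon>` closed polygon, stroke `#ff00ff` → score (S437, F1943). Machine vertices: (6.344,11.786) → (195.411,27.594) → (97.967,44.934) → (238.544,50.675) → (6.344,11.786). Closed: final G1 returns to the first vertex.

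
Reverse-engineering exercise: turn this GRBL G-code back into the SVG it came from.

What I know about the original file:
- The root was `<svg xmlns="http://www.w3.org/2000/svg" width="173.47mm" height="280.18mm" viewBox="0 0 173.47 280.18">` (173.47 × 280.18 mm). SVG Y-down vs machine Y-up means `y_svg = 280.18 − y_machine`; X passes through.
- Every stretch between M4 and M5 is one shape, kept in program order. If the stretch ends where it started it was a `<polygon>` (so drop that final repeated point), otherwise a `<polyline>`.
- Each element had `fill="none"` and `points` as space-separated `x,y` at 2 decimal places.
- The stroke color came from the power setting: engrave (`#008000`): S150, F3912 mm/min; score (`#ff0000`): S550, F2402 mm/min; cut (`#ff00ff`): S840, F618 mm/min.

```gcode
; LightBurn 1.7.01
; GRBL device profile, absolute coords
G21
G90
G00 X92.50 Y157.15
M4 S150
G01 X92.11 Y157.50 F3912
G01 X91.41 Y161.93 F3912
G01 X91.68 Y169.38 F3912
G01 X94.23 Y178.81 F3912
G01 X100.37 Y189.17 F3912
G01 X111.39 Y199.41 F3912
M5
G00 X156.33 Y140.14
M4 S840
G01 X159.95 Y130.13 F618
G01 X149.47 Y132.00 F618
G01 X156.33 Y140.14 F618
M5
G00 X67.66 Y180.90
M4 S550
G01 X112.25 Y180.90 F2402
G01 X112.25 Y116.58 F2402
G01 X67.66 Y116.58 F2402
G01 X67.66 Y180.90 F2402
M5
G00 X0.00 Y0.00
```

y_svg = 280.18 − y_m.

[1] S150→`#008000` (engrave); open run; points: 92.50,123.03 92.11,122.68 91.41,118.25 91.68,110.80 94.23,101.37 100.37,91.01 111.39,80.77

[2] S840→`#ff00ff` (cut); closed run; points: 156.33,140.04 159.95,150.05 149.47,148.18

[3] S550→`#ff0000` (score); closed run; points: 67.66,99.28 112.25,99.28 112.25,163.60 67.66,163.60

<svg xmlns="http://www.w3.org/2000/svg" width="173.47mm" height="280.18mm" viewBox="0 0 173.47 280.18">
  <polyline points="92.50,123.03 92.11,122.68 91.41,118.25 91.68,110.80 94.23,101.37 100.37,91.01 111.39,80.77" fill="none" stroke="#008000"/>
  <polygon points="156.33,140.04 159.95,150.05 149.47,148.18" fill="none" stroke="#ff00ff"/>
  <polygon points="67.66,99.28 112.25,99.28 112.25,163.60 67.66,163.60" fill="none" stroke="#ff0000"/>
</svg>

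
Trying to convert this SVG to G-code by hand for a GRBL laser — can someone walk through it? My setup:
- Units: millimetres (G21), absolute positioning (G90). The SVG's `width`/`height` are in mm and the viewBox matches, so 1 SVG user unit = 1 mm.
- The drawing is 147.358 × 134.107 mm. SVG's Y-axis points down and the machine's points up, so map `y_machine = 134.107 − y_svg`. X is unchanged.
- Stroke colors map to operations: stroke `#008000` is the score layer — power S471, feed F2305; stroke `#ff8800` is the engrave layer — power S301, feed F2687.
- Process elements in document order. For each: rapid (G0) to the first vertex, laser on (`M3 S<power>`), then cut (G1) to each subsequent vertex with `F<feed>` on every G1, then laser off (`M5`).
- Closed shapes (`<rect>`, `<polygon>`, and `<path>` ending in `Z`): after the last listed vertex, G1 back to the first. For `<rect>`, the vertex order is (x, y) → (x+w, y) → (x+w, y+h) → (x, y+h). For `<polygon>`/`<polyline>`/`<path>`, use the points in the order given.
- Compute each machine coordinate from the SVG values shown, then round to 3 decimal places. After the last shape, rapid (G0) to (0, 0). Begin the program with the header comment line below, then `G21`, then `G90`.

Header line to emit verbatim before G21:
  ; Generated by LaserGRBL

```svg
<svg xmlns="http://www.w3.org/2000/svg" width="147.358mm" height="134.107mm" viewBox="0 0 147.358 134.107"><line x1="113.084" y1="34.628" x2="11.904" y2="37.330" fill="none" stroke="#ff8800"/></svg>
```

; Generated by LaserGRBL
G21
G90
G0 X113.084 Y99.479
M3 S301
G1 X11.904 Y96.777 F2687
M5
G0 X0.000 Y0.000

1 u = 1 mm; y_m = 134.107 − y.

[1] `<line>` line segment, #ff8800→engrave S301 F2687: (113.084,99.479) → (11.904,96.777)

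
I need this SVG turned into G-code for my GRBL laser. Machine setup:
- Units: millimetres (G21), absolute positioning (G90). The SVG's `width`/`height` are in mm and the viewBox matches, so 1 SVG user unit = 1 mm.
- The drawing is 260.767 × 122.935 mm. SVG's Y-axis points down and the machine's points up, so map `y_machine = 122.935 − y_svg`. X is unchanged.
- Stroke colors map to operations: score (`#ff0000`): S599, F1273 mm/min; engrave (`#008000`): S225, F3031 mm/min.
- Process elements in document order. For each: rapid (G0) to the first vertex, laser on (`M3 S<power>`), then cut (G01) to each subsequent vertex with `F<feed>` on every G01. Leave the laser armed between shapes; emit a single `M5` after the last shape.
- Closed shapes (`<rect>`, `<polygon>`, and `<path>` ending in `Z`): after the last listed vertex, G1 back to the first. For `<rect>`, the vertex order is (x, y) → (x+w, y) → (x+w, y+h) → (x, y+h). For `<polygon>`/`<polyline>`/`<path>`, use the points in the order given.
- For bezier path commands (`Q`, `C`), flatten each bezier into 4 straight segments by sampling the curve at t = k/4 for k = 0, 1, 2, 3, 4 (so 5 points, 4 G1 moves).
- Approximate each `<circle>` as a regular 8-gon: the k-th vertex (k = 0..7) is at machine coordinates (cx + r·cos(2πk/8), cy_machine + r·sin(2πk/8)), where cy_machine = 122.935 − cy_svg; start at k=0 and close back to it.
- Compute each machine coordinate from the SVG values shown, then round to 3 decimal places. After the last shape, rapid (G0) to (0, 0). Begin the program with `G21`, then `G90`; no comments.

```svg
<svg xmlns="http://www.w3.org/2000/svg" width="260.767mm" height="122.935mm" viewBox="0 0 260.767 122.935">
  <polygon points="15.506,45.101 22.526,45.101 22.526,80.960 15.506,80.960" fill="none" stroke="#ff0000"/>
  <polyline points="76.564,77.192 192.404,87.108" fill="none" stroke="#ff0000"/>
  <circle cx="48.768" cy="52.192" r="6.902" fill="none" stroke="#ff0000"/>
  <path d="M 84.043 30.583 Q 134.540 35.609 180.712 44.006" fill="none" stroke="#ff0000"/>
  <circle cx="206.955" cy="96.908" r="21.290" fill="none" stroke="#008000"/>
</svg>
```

G21
G90
G0 X15.506 Y77.834
M3 S599
G01 X22.526 Y77.834 F1273
G01 X22.526 Y41.975 F1273
G01 X15.506 Y41.975 F1273
G01 X15.506 Y77.834 F1273
G0 X76.564 Y45.743
M3 S599
G01 X192.404 Y35.827 F1273
G0 X55.670 Y70.743
M3 S599
G01 X53.648 Y75.623 F1273
G01 X48.768 Y77.645 F1273
G01 X43.888 Y75.623 F1273
G01 X41.866 Y70.743 F1273
G01 X43.888 Y65.863 F1273
G01 X48.768 Y63.841 F1273
G01 X53.648 Y65.863 F1273
G01 X55.670 Y70.743 F1273
G0 X84.043 Y92.352
M3 S599
G01 X109.021 Y89.628 F1273
G01 X133.459 Y86.483 F1273
G01 X157.356 Y82.917 F1273
G01 X180.712 Y78.929 F1273
G0 X228.245 Y26.027
M3 S225
G01 X222.009 Y41.081 F3031
G01 X206.955 Y47.317 F3031
G01 X191.901 Y41.081 F3031
G01 X185.665 Y26.027 F3031
G01 X191.901 Y10.973 F3031
G01 X206.955 Y4.737 F3031
G01 X222.009 Y10.973 F3031
G01 X228.245 Y26.027 F3031
M5
G0 X0.000 Y0.000

viewBox `0 0 260.767 122.935` with mm width/height → 1 unit = 1 mm. Flip: y_m = 122.935 − y_svg.

**Shape 1** — `<polygon>` rectangle, stroke `#ff0000` → score (S599, F1273). Machine vertices: (15.506,77.834) → (22.526,77.834) → (22.526,41.975) → (15.506,41.975) → (15.506,77.834). Closed: final G1 returns to the first vertex.

**Shape 2** — `<polyline>` line segment, stroke `#ff0000` → score (S599, F1273). Machine vertices: (76.564,45.743) → (192.404,35.827). Open path.

**Shape 3** — `<circle>` circle, stroke `#ff0000` → score (S599, F1273). Machine vertices: (55.670,70.743) → (53.648,75.623) → (48.768,77.645) → (43.888,75.623) → (41.866,70.743) → (43.888,65.863) → (48.768,63.841) → (53.648,65.863) → (55.670,70.743). Closed: final G1 returns to the first vertex.

**Shape 4** — `<path>` quadratic bezier, stroke `#ff0000` → score (S599, F1273). Control points (SVG): P0=(84.043,30.583), P1=(134.540,35.609), P2=(180.712,44.006); sampled at t=k/4. Machine vertices: (84.043,92.352) → (109.021,89.628) → (133.459,86.483) → (157.356,82.917) → (180.712,78.929). Open path.

**Shape 5** — `<circle>` circle, stroke `#008000` → engrave (S225, F3031). Machine vertices: (228.245,26.027) → (222.009,41.081) → (206.955,47.317) → (191.901,41.081) → (185.665,26.027) → (191.901,10.973) → (206.955,4.737) → (222.009,10.973) → (228.245,26.027). Closed: final G1 returns to the first vertex.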